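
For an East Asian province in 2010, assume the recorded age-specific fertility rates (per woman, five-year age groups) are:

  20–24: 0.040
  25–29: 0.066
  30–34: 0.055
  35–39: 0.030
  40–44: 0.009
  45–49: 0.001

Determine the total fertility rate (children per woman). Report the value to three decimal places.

Sum of ASFRs = 0.040 + 0.066 + 0.055 + 0.030 + 0.009 + 0.001 = 0.201
TFR = 5 × 0.201 = 1.005

1.005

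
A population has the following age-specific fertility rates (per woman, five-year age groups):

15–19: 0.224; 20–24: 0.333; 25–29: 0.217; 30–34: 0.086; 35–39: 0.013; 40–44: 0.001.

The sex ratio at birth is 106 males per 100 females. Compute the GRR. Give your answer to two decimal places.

2.12

Proportion female at birth = 100 / (100 + 106) = 0.48544.
Sum of ASFRs = 0.224 + 0.333 + 0.217 + 0.086 + 0.013 + 0.001 = 0.874
TFR = 5 × 0.874 = 4.37
GRR = 0.48544 × 4.37 = 2.12137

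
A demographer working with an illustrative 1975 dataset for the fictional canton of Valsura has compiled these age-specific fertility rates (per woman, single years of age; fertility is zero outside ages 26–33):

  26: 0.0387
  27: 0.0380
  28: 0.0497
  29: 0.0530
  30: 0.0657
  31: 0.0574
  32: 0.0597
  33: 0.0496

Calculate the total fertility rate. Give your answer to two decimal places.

0.41

Sum of ASFRs = 0.0387 + 0.0380 + 0.0497 + 0.0530 + 0.0657 + 0.0574 + 0.0597 + 0.0496 = 0.4118
TFR = 0.4118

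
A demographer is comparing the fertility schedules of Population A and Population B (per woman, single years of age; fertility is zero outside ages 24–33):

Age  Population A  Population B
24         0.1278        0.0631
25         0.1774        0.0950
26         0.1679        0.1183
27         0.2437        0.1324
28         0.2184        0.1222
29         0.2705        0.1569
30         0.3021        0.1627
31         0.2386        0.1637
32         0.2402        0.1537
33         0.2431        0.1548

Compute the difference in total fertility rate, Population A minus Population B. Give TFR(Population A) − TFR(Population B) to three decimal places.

0.907

Population A:
  Sum of ASFRs = 0.1278 + 0.1774 + 0.1679 + 0.2437 + 0.2184 + 0.2705 + 0.3021 + 0.2386 + 0.2402 + 0.2431 = 2.2297
  TFR = 2.2297
Population B:
  Sum of ASFRs = 0.0631 + 0.0950 + 0.1183 + 0.1324 + 0.1222 + 0.1569 + 0.1627 + 0.1637 + 0.1537 + 0.1548 = 1.3228
  TFR = 1.3228
Difference = 2.2297 − 1.3228 = 0.9069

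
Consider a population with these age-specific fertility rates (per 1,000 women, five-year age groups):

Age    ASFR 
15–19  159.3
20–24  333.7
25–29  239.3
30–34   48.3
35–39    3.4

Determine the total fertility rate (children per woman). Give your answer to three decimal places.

3.920

Sum of ASFRs = 159.3 + 333.7 + 239.3 + 48.3 + 3.4 = 784.0
TFR = 5 × 784.0 / 1000 = 3.92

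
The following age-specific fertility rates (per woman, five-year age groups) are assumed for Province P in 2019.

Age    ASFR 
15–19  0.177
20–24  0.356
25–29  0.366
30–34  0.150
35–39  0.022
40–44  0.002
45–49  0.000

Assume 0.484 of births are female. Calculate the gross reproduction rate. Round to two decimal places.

Proportion female at birth = 0.484.
Sum of ASFRs = 0.177 + 0.356 + 0.366 + 0.150 + 0.022 + 0.002 + 0.000 = 1.073
TFR = 5 × 1.073 = 5.365
GRR = 0.484 × 5.365 = 2.59666

2.60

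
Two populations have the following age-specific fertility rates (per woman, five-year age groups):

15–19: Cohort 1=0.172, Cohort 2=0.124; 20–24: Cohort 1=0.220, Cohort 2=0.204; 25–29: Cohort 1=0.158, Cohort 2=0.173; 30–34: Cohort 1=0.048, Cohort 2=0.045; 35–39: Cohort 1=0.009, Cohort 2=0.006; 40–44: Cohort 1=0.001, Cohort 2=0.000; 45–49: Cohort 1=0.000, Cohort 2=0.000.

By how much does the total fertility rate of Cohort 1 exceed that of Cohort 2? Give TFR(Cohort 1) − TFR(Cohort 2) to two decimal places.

0.28

Cohort 1:
  Sum of ASFRs = 0.172 + 0.220 + 0.158 + 0.048 + 0.009 + 0.001 + 0.000 = 0.608
  TFR = 5 × 0.608 = 3.04
Cohort 2:
  Sum of ASFRs = 0.124 + 0.204 + 0.173 + 0.045 + 0.006 + 0.000 + 0.000 = 0.552
  TFR = 5 × 0.552 = 2.76
Difference = 3.04 − 2.76 = 0.28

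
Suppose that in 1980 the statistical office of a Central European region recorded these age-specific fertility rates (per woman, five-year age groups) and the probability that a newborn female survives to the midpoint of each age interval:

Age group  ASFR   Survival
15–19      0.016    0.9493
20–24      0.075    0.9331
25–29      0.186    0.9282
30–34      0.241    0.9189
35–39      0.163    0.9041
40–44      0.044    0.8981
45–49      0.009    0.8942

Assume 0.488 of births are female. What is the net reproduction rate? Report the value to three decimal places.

1.645

Proportion female at birth = 0.488.
Survival-weighted fertility by age (5·fₓ·Sₓ):
  15–19: 5 × 0.016 × 0.9493 = 0.07594
  20–24: 5 × 0.075 × 0.9331 = 0.34991
  25–29: 5 × 0.186 × 0.9282 = 0.86323
  30–34: 5 × 0.241 × 0.9189 = 1.10727
  35–39: 5 × 0.163 × 0.9041 = 0.73684
  40–44: 5 × 0.044 × 0.8981 = 0.19758
  45–49: 5 × 0.009 × 0.8942 = 0.04024
Sum = 3.37101
NRR = 0.488 × 3.37101 = 1.64505
With NRR above 1 the population is above replacement fertility.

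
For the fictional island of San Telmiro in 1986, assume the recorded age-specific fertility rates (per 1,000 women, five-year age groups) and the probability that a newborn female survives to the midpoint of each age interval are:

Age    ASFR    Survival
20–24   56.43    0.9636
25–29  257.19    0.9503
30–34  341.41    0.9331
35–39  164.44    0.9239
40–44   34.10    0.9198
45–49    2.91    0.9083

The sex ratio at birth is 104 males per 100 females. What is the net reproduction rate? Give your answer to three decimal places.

Proportion female at birth = 100 / (100 + 104) = 0.49020.
Each age group contributes 5 × ASFR × survival:
  20–24: 5 × 56.43/1000 × 0.9636 = 0.27188
  25–29: 5 × 257.19/1000 × 0.9503 = 1.22204
  30–34: 5 × 341.41/1000 × 0.9331 = 1.59285
  35–39: 5 × 164.44/1000 × 0.9239 = 0.75963
  40–44: 5 × 34.10/1000 × 0.9198 = 0.15683
  45–49: 5 × 2.91/1000 × 0.9083 = 0.01322
Sum = 4.01645
NRR = 0.49020 × 4.01645 = 1.96886
NRR > 1, so each generation more than replaces itself.

1.969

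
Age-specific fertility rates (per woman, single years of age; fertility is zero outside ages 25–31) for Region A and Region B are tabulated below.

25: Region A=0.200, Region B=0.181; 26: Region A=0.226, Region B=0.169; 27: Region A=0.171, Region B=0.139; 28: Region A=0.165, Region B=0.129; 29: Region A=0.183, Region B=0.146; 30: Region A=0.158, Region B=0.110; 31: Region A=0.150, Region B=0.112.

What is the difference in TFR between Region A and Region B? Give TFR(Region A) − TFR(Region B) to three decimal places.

0.267

Region A:
  Sum of ASFRs = 0.200 + 0.226 + 0.171 + 0.165 + 0.183 + 0.158 + 0.150 = 1.253
  TFR = 1.253
Region B:
  Sum of ASFRs = 0.181 + 0.169 + 0.139 + 0.129 + 0.146 + 0.110 + 0.112 = 0.986
  TFR = 0.986
Difference = 1.253 − 0.986 = 0.267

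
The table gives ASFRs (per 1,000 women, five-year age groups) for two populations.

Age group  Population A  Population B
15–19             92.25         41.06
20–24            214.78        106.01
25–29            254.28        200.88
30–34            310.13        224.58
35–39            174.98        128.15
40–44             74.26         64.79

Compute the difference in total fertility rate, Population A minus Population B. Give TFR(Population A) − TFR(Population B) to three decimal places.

1.776

Population A:
  Sum of ASFRs = 92.25 + 214.78 + 254.28 + 310.13 + 174.98 + 74.26 = 1120.68
  TFR = 5 × 1120.68 / 1000 = 5.6034
Population B:
  Sum of ASFRs = 41.06 + 106.01 + 200.88 + 224.58 + 128.15 + 64.79 = 765.47
  TFR = 5 × 765.47 / 1000 = 3.82735
Difference = 5.6034 − 3.82735 = 1.77605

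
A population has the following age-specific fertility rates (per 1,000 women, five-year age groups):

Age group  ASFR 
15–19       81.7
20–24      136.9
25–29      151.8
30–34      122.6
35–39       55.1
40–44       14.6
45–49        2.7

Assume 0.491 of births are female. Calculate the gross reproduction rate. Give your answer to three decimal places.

1.388

Proportion female at birth = 0.491.
Sum of ASFRs = 81.7 + 136.9 + 151.8 + 122.6 + 55.1 + 14.6 + 2.7 = 565.4
TFR = 5 × 565.4 / 1000 = 2.827
GRR = 0.491 × 2.827 = 1.38806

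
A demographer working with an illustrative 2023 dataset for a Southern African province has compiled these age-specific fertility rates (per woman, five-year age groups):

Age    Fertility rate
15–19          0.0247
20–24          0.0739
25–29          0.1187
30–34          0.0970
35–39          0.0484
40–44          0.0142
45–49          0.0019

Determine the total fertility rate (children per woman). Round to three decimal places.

1.894

Sum of ASFRs = 0.0247 + 0.0739 + 0.1187 + 0.0970 + 0.0484 + 0.0142 + 0.0019 = 0.3788
TFR = 5 × 0.3788 = 1.894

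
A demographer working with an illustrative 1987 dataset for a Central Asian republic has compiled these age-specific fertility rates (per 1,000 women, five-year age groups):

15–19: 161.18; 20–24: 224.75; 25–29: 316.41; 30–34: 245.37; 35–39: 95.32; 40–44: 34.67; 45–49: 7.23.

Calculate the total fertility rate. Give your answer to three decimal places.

Sum of ASFRs = 161.18 + 224.75 + 316.41 + 245.37 + 95.32 + 34.67 + 7.23 = 1084.93
TFR = 5 × 1084.93 / 1000 = 5.42465

5.425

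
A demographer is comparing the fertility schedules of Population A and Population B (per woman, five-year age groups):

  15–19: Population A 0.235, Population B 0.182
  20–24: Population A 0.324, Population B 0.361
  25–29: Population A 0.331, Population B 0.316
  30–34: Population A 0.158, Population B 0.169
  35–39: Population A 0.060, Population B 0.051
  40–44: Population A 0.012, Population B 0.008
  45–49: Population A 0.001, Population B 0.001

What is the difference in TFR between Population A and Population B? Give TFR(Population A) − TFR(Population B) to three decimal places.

0.165

Population A:
  Sum of ASFRs = 0.235 + 0.324 + 0.331 + 0.158 + 0.060 + 0.012 + 0.001 = 1.121
  TFR = 5 × 1.121 = 5.605
Population B:
  Sum of ASFRs = 0.182 + 0.361 + 0.316 + 0.169 + 0.051 + 0.008 + 0.001 = 1.088
  TFR = 5 × 1.088 = 5.44
Difference = 5.605 − 5.44 = 0.165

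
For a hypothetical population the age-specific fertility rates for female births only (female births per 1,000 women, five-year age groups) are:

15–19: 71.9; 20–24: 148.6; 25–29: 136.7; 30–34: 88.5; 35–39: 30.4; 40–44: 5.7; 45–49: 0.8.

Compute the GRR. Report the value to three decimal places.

2.413

Sum of female ASFRs = 71.9 + 148.6 + 136.7 + 88.5 + 30.4 + 5.7 + 0.8 = 482.6
GRR = 5 × 482.6 / 1000 = 2.413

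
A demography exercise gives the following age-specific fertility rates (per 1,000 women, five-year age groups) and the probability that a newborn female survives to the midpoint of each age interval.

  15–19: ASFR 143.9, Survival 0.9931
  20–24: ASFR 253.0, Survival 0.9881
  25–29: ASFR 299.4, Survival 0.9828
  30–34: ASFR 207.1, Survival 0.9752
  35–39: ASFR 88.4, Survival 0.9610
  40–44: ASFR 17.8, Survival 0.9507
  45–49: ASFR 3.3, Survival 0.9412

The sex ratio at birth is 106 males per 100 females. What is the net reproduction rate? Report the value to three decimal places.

2.413

Proportion female at birth = 100 / (100 + 106) = 0.48544.
Each age group contributes 5 × ASFR × survival:
  15–19: 5 × 143.9/1000 × 0.9931 = 0.71454
  20–24: 5 × 253.0/1000 × 0.9881 = 1.24995
  25–29: 5 × 299.4/1000 × 0.9828 = 1.47125
  30–34: 5 × 207.1/1000 × 0.9752 = 1.00982
  35–39: 5 × 88.4/1000 × 0.9610 = 0.42476
  40–44: 5 × 17.8/1000 × 0.9507 = 0.08461
  45–49: 5 × 3.3/1000 × 0.9412 = 0.01553
Sum = 4.97046
NRR = 0.48544 × 4.97046 = 2.41286
An NRR exceeding 1 indicates intrinsic growth under these rates.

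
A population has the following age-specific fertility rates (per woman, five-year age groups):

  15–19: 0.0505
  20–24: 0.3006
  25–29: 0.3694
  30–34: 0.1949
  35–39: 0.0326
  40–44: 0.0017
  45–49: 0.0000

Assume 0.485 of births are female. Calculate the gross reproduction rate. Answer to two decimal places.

2.30

Proportion female at birth = 0.485.
Sum of ASFRs = 0.0505 + 0.3006 + 0.3694 + 0.1949 + 0.0326 + 0.0017 + 0.0000 = 0.9497
TFR = 5 × 0.9497 = 4.7485
GRR = 0.485 × 4.7485 = 2.30302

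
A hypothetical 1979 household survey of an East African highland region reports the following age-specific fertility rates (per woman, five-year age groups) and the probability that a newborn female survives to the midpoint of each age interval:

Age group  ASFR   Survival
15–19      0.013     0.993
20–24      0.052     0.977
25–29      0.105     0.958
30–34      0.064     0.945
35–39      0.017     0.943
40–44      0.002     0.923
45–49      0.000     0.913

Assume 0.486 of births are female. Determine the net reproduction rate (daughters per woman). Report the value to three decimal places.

0.590

Proportion female at birth = 0.486.
Survival-weighted fertility by age (5·fₓ·Sₓ):
  15–19: 5 × 0.013 × 0.993 = 0.06455
  20–24: 5 × 0.052 × 0.977 = 0.25402
  25–29: 5 × 0.105 × 0.958 = 0.50295
  30–34: 5 × 0.064 × 0.945 = 0.30240
  35–39: 5 × 0.017 × 0.943 = 0.08016
  40–44: 5 × 0.002 × 0.923 = 0.00923
  45–49: 5 × 0.000 × 0.913 = 0.00000
Sum = 1.21331
NRR = 0.486 × 1.21331 = 0.58967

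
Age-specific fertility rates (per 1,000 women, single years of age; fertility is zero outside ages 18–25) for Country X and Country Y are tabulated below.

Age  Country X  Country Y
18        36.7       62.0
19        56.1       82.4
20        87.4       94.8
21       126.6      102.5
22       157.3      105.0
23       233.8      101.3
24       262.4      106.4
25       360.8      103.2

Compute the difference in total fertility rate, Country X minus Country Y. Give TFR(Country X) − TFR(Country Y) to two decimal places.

Country X:
  Sum of ASFRs = 36.7 + 56.1 + 87.4 + 126.6 + 157.3 + 233.8 + 262.4 + 360.8 = 1321.1
  TFR = 1321.1 / 1000 = 1.3211
Country Y:
  Sum of ASFRs = 62.0 + 82.4 + 94.8 + 102.5 + 105.0 + 101.3 + 106.4 + 103.2 = 757.6
  TFR = 757.6 / 1000 = 0.7576
Difference = 1.3211 − 0.7576 = 0.5635

0.56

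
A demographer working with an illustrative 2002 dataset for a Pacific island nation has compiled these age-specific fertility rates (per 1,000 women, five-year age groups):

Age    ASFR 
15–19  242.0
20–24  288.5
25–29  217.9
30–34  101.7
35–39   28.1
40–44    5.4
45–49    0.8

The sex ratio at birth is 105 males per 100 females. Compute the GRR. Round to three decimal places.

2.157

Proportion female at birth = 100 / (100 + 105) = 0.48780.
Sum of ASFRs = 242.0 + 288.5 + 217.9 + 101.7 + 28.1 + 5.4 + 0.8 = 884.4
TFR = 5 × 884.4 / 1000 = 4.422
GRR = 0.48780 × 4.422 = 2.15705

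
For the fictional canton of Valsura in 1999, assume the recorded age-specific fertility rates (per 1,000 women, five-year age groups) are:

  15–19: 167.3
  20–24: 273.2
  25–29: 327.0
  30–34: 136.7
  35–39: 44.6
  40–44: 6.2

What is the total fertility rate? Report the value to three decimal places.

4.775

Sum of ASFRs = 167.3 + 273.2 + 327.0 + 136.7 + 44.6 + 6.2 = 955.0
TFR = 5 × 955.0 / 1000 = 4.775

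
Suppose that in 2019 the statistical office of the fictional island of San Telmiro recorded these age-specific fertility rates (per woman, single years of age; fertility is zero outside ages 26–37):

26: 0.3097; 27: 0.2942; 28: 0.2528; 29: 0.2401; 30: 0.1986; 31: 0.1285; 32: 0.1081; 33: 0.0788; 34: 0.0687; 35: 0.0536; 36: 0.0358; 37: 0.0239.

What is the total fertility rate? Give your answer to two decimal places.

1.79

Sum of ASFRs = 0.3097 + 0.2942 + 0.2528 + 0.2401 + 0.1986 + 0.1285 + 0.1081 + 0.0788 + 0.0687 + 0.0536 + 0.0358 + 0.0239 = 1.7928
TFR = 1.7928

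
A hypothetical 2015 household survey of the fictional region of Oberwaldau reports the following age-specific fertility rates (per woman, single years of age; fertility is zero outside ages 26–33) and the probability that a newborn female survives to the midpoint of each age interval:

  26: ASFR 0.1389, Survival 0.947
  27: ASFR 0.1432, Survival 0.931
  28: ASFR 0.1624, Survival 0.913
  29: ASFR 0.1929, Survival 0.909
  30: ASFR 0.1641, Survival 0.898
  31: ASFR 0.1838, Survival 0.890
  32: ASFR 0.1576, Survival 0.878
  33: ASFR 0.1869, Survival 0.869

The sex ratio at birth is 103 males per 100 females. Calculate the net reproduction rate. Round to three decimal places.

0.591

Proportion female at birth = 100 / (100 + 103) = 0.49261.
Weighting each age-specific rate by interval width and survival:
  26: 1 × 0.1389 × 0.947 = 0.13154
  27: 1 × 0.1432 × 0.931 = 0.13332
  28: 1 × 0.1624 × 0.913 = 0.14827
  29: 1 × 0.1929 × 0.909 = 0.17535
  30: 1 × 0.1641 × 0.898 = 0.14736
  31: 1 × 0.1838 × 0.890 = 0.16358
  32: 1 × 0.1576 × 0.878 = 0.13837
  33: 1 × 0.1869 × 0.869 = 0.16242
Sum = 1.20021
NRR = 0.49261 × 1.20021 = 0.59124
With NRR below 1 the population is below replacement fertility.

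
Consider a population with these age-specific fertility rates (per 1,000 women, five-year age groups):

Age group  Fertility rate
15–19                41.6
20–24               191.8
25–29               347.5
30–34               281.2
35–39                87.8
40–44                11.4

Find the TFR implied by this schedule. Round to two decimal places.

Sum of ASFRs = 41.6 + 191.8 + 347.5 + 281.2 + 87.8 + 11.4 = 961.3
TFR = 5 × 961.3 / 1000 = 4.8065

4.81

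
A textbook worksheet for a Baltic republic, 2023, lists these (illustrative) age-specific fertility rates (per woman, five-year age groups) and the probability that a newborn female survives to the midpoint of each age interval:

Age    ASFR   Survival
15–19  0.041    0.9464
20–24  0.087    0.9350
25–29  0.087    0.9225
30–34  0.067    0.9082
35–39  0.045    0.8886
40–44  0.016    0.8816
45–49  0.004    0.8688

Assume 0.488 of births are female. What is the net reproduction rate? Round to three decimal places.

0.778

Proportion female at birth = 0.488.
Survival-weighted fertility by age (5·fₓ·Sₓ):
  15–19: 5 × 0.041 × 0.9464 = 0.19401
  20–24: 5 × 0.087 × 0.9350 = 0.40673
  25–29: 5 × 0.087 × 0.9225 = 0.40129
  30–34: 5 × 0.067 × 0.9082 = 0.30425
  35–39: 5 × 0.045 × 0.8886 = 0.19994
  40–44: 5 × 0.016 × 0.8816 = 0.07053
  45–49: 5 × 0.004 × 0.8688 = 0.01738
Sum = 1.59413
NRR = 0.488 × 1.59413 = 0.77794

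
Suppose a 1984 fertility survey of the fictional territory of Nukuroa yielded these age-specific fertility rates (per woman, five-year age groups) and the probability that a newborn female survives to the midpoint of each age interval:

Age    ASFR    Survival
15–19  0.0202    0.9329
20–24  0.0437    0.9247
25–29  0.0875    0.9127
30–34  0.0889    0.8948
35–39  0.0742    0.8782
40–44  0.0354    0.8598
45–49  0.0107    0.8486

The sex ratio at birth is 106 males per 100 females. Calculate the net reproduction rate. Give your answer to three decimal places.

0.785

Proportion female at birth = 100 / (100 + 106) = 0.48544.
Weighting each age-specific rate by interval width and survival:
  15–19: 5 × 0.0202 × 0.9329 = 0.09422
  20–24: 5 × 0.0437 × 0.9247 = 0.20205
  25–29: 5 × 0.0875 × 0.9127 = 0.39931
  30–34: 5 × 0.0889 × 0.8948 = 0.39774
  35–39: 5 × 0.0742 × 0.8782 = 0.32581
  40–44: 5 × 0.0354 × 0.8598 = 0.15218
  45–49: 5 × 0.0107 × 0.8486 = 0.04540
Sum = 1.61671
NRR = 0.48544 × 1.61671 = 0.78482
With NRR below 1 the population is below replacement fertility.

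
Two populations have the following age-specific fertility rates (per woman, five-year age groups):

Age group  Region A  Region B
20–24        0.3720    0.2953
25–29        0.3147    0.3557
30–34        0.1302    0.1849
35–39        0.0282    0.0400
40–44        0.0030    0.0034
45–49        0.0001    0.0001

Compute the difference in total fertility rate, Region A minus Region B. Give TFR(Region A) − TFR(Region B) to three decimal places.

-0.156

Region A:
  Sum of ASFRs = 0.3720 + 0.3147 + 0.1302 + 0.0282 + 0.0030 + 0.0001 = 0.8482
  TFR = 5 × 0.8482 = 4.241
Region B:
  Sum of ASFRs = 0.2953 + 0.3557 + 0.1849 + 0.0400 + 0.0034 + 0.0001 = 0.8794
  TFR = 5 × 0.8794 = 4.397
Difference = 4.241 − 4.397 = -0.156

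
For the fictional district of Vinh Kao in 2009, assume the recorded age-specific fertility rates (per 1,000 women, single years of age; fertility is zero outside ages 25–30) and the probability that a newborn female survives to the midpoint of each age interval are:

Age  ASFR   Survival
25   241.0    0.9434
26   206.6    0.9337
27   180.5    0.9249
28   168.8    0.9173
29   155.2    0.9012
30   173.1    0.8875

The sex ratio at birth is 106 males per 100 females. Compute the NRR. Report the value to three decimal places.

0.503

Proportion female at birth = 100 / (100 + 106) = 0.48544.
Each age group contributes 1 × ASFR × survival:
  25: 1 × 241.0/1000 × 0.9434 = 0.22736
  26: 1 × 206.6/1000 × 0.9337 = 0.19290
  27: 1 × 180.5/1000 × 0.9249 = 0.16694
  28: 1 × 168.8/1000 × 0.9173 = 0.15484
  29: 1 × 155.2/1000 × 0.9012 = 0.13987
  30: 1 × 173.1/1000 × 0.8875 = 0.15363
Sum = 1.03554
NRR = 0.48544 × 1.03554 = 0.50269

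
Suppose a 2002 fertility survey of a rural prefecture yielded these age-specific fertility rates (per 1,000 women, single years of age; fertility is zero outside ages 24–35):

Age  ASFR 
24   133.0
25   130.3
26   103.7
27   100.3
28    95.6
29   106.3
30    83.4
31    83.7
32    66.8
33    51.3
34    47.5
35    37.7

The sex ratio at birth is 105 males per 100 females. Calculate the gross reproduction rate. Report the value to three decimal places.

Proportion female at birth = 100 / (100 + 105) = 0.48780.
Sum of ASFRs = 133.0 + 130.3 + 103.7 + 100.3 + 95.6 + 106.3 + 83.4 + 83.7 + 66.8 + 51.3 + 47.5 + 37.7 = 1039.6
TFR = 1039.6 / 1000 = 1.0396
GRR = 0.48780 × 1.0396 = 0.50712

0.507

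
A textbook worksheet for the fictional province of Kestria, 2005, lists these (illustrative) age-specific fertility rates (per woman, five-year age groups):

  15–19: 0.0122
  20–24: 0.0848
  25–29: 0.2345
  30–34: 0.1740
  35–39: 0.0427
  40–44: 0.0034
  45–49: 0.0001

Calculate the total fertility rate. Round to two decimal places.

2.76

Sum of ASFRs = 0.0122 + 0.0848 + 0.2345 + 0.1740 + 0.0427 + 0.0034 + 0.0001 = 0.5517
TFR = 5 × 0.5517 = 2.7585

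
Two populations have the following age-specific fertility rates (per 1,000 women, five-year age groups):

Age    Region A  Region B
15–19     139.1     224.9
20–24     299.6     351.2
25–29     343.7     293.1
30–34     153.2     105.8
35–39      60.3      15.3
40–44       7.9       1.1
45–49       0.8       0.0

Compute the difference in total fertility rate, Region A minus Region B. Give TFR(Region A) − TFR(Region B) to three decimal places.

0.066

Region A:
  Sum of ASFRs = 139.1 + 299.6 + 343.7 + 153.2 + 60.3 + 7.9 + 0.8 = 1004.6
  TFR = 5 × 1004.6 / 1000 = 5.023
Region B:
  Sum of ASFRs = 224.9 + 351.2 + 293.1 + 105.8 + 15.3 + 1.1 + 0.0 = 991.4
  TFR = 5 × 991.4 / 1000 = 4.957
Difference = 5.023 − 4.957 = 0.066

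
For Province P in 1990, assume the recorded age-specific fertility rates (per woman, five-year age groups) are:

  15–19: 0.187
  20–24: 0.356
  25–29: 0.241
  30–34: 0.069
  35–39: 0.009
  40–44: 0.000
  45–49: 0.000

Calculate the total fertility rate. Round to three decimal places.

Sum of ASFRs = 0.187 + 0.356 + 0.241 + 0.069 + 0.009 + 0.000 + 0.000 = 0.862
TFR = 5 × 0.862 = 4.31

4.310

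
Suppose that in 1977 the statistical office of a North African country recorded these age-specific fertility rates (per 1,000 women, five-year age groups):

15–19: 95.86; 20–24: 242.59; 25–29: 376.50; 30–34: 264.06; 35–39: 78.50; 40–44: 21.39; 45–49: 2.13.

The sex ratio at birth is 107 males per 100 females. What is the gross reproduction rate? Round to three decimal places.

Proportion female at birth = 100 / (100 + 107) = 0.48309.
Sum of ASFRs = 95.86 + 242.59 + 376.50 + 264.06 + 78.50 + 21.39 + 2.13 = 1081.03
TFR = 5 × 1081.03 / 1000 = 5.40515
GRR = 0.48309 × 5.40515 = 2.61117

2.611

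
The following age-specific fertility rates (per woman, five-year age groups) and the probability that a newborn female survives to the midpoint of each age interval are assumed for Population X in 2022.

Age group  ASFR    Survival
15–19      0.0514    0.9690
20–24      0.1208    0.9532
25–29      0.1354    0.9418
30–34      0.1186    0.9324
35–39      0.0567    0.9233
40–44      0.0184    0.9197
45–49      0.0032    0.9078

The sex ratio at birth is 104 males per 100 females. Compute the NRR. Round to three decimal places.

Proportion female at birth = 100 / (100 + 104) = 0.49020.
Weighting each age-specific rate by interval width and survival:
  15–19: 5 × 0.0514 × 0.9690 = 0.24903
  20–24: 5 × 0.1208 × 0.9532 = 0.57573
  25–29: 5 × 0.1354 × 0.9418 = 0.63760
  30–34: 5 × 0.1186 × 0.9324 = 0.55291
  35–39: 5 × 0.0567 × 0.9233 = 0.26176
  40–44: 5 × 0.0184 × 0.9197 = 0.08461
  45–49: 5 × 0.0032 × 0.9078 = 0.01452
Sum = 2.37616
NRR = 0.49020 × 2.37616 = 1.16479
With NRR above 1 the population is above replacement fertility.

1.165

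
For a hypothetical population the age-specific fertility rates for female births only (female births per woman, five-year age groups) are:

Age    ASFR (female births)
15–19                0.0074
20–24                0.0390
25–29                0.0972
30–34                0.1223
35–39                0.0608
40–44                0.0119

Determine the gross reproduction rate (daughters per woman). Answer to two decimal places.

Sum of female ASFRs = 0.0074 + 0.0390 + 0.0972 + 0.1223 + 0.0608 + 0.0119 = 0.3386
GRR = 5 × 0.3386 = 1.693

1.69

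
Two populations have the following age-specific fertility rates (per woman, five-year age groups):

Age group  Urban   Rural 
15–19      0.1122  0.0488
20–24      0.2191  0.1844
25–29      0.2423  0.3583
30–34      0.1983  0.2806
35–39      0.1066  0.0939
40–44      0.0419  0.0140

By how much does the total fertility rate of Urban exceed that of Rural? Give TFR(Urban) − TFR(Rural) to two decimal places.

-0.30

Urban:
  Sum of ASFRs = 0.1122 + 0.2191 + 0.2423 + 0.1983 + 0.1066 + 0.0419 = 0.9204
  TFR = 5 × 0.9204 = 4.602
Rural:
  Sum of ASFRs = 0.0488 + 0.1844 + 0.3583 + 0.2806 + 0.0939 + 0.0140 = 0.9800
  TFR = 5 × 0.9800 = 4.9
Difference = 4.602 − 4.9 = -0.298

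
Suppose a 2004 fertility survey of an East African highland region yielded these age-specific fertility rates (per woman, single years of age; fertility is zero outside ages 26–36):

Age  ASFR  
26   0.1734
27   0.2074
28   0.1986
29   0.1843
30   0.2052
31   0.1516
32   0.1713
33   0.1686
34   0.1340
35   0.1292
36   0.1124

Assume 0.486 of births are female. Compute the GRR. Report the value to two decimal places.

Proportion female at birth = 0.486.
Sum of ASFRs = 0.1734 + 0.2074 + 0.1986 + 0.1843 + 0.2052 + 0.1516 + 0.1713 + 0.1686 + 0.1340 + 0.1292 + 0.1124 = 1.8360
TFR = 1.836
GRR = 0.486 × 1.836 = 0.89230

0.89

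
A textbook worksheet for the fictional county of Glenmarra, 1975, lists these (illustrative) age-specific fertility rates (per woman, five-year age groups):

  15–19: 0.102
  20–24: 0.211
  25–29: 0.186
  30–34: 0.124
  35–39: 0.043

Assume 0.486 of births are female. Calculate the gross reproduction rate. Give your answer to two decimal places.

1.62

Proportion female at birth = 0.486.
Sum of ASFRs = 0.102 + 0.211 + 0.186 + 0.124 + 0.043 = 0.666
TFR = 5 × 0.666 = 3.33
GRR = 0.486 × 3.33 = 1.61838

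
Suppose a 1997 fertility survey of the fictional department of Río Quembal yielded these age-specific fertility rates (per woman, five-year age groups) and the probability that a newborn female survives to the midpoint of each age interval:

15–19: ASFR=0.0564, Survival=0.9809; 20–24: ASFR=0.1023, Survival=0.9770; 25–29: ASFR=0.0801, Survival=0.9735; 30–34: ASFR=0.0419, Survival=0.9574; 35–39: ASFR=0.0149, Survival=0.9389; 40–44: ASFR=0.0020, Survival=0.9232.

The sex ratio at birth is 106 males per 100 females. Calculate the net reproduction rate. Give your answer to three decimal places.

Proportion female at birth = 100 / (100 + 106) = 0.48544.
Per-age-group product (5 × ASFR × survival probability):
  15–19: 5 × 0.0564 × 0.9809 = 0.27661
  20–24: 5 × 0.1023 × 0.9770 = 0.49974
  25–29: 5 × 0.0801 × 0.9735 = 0.38989
  30–34: 5 × 0.0419 × 0.9574 = 0.20058
  35–39: 5 × 0.0149 × 0.9389 = 0.06995
  40–44: 5 × 0.0020 × 0.9232 = 0.00923
Sum = 1.44600
NRR = 0.48544 × 1.44600 = 0.70195

0.702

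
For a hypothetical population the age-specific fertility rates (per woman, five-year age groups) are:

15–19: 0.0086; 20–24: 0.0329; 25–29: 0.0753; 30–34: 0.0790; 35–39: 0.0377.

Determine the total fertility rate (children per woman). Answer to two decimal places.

1.17

Sum of ASFRs = 0.0086 + 0.0329 + 0.0753 + 0.0790 + 0.0377 = 0.2335
TFR = 5 × 0.2335 = 1.1675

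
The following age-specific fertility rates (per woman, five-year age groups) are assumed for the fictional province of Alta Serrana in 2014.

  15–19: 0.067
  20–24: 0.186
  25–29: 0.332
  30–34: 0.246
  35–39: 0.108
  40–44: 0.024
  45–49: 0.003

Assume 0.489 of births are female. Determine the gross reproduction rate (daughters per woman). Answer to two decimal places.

Proportion female at birth = 0.489.
Sum of ASFRs = 0.067 + 0.186 + 0.332 + 0.246 + 0.108 + 0.024 + 0.003 = 0.966
TFR = 5 × 0.966 = 4.83
GRR = 0.489 × 4.83 = 2.36187

2.36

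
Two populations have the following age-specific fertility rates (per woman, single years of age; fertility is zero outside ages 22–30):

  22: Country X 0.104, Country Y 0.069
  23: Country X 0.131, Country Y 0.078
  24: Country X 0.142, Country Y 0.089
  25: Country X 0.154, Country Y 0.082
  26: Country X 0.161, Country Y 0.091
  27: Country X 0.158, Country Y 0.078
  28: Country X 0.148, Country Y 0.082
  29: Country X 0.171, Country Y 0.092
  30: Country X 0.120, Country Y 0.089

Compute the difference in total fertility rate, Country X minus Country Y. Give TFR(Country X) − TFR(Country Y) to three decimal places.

Country X:
  Sum of ASFRs = 0.104 + 0.131 + 0.142 + 0.154 + 0.161 + 0.158 + 0.148 + 0.171 + 0.120 = 1.289
  TFR = 1.289
Country Y:
  Sum of ASFRs = 0.069 + 0.078 + 0.089 + 0.082 + 0.091 + 0.078 + 0.082 + 0.092 + 0.089 = 0.750
  TFR = 0.75
Difference = 1.289 − 0.75 = 0.539

0.539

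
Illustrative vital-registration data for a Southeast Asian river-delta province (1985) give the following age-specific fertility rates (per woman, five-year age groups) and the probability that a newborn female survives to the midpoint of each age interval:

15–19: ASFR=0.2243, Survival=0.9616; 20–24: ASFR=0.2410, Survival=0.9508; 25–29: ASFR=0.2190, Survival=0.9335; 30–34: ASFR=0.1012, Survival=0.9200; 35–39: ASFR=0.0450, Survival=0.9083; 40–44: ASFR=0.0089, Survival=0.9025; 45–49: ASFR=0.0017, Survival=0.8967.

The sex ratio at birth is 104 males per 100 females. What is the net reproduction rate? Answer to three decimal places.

1.943

Proportion female at birth = 100 / (100 + 104) = 0.49020.
Survival-weighted fertility by age (5·fₓ·Sₓ):
  15–19: 5 × 0.2243 × 0.9616 = 1.07843
  20–24: 5 × 0.2410 × 0.9508 = 1.14571
  25–29: 5 × 0.2190 × 0.9335 = 1.02218
  30–34: 5 × 0.1012 × 0.9200 = 0.46552
  35–39: 5 × 0.0450 × 0.9083 = 0.20437
  40–44: 5 × 0.0089 × 0.9025 = 0.04016
  45–49: 5 × 0.0017 × 0.8967 = 0.00762
Sum = 3.96399
NRR = 0.49020 × 3.96399 = 1.94315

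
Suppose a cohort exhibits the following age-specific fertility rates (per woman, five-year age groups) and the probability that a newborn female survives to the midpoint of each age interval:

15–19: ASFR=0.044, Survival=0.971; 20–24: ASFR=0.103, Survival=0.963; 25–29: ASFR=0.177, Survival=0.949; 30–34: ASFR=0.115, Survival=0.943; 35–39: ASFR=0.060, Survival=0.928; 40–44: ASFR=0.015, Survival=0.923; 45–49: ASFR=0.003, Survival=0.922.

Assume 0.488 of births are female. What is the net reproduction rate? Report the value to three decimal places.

1.197

Proportion female at birth = 0.488.
Survival-weighted fertility by age (5·fₓ·Sₓ):
  15–19: 5 × 0.044 × 0.971 = 0.21362
  20–24: 5 × 0.103 × 0.963 = 0.49595
  25–29: 5 × 0.177 × 0.949 = 0.83987
  30–34: 5 × 0.115 × 0.943 = 0.54223
  35–39: 5 × 0.060 × 0.928 = 0.27840
  40–44: 5 × 0.015 × 0.923 = 0.06923
  45–49: 5 × 0.003 × 0.922 = 0.01383
Sum = 2.45313
NRR = 0.488 × 2.45313 = 1.19713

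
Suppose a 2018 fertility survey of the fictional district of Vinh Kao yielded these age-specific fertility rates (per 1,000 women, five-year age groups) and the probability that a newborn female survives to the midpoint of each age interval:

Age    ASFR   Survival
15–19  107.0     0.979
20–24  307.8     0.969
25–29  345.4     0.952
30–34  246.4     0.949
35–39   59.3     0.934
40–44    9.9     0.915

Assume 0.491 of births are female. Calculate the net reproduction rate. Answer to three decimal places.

Proportion female at birth = 0.491.
Per-age-group product (5 × ASFR × survival probability):
  15–19: 5 × 107.0/1000 × 0.979 = 0.52377
  20–24: 5 × 307.8/1000 × 0.969 = 1.49129
  25–29: 5 × 345.4/1000 × 0.952 = 1.64410
  30–34: 5 × 246.4/1000 × 0.949 = 1.16917
  35–39: 5 × 59.3/1000 × 0.934 = 0.27693
  40–44: 5 × 9.9/1000 × 0.915 = 0.04529
Sum = 5.15055
NRR = 0.491 × 5.15055 = 2.52892

2.529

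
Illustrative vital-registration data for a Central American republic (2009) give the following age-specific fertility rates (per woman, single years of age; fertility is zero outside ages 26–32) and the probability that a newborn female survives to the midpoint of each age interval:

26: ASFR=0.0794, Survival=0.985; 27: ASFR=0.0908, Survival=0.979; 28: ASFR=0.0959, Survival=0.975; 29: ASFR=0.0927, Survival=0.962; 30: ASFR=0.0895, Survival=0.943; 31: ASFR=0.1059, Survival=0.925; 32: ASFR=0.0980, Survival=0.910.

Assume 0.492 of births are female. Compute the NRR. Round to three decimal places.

Proportion female at birth = 0.492.
Survival-weighted fertility by age (1·fₓ·Sₓ):
  26: 1 × 0.0794 × 0.985 = 0.07821
  27: 1 × 0.0908 × 0.979 = 0.08889
  28: 1 × 0.0959 × 0.975 = 0.09350
  29: 1 × 0.0927 × 0.962 = 0.08918
  30: 1 × 0.0895 × 0.943 = 0.08440
  31: 1 × 0.1059 × 0.925 = 0.09796
  32: 1 × 0.0980 × 0.910 = 0.08918
Sum = 0.62132
NRR = 0.492 × 0.62132 = 0.30569
NRR < 1, so the cohort does not fully replace itself.

0.306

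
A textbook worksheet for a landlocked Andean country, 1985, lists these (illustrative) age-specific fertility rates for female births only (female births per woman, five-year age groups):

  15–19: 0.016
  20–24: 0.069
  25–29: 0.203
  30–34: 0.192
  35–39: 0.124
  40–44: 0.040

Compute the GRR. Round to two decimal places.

3.22

Sum of female ASFRs = 0.016 + 0.069 + 0.203 + 0.192 + 0.124 + 0.040 = 0.644
GRR = 5 × 0.644 = 3.22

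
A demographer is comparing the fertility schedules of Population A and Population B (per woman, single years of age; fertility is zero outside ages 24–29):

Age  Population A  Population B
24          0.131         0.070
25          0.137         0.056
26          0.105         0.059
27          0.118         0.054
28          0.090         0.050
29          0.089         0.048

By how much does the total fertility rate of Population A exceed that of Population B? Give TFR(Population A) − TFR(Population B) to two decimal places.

0.33

Population A:
  Sum of ASFRs = 0.131 + 0.137 + 0.105 + 0.118 + 0.090 + 0.089 = 0.670
  TFR = 0.67
Population B:
  Sum of ASFRs = 0.070 + 0.056 + 0.059 + 0.054 + 0.050 + 0.048 = 0.337
  TFR = 0.337
Difference = 0.67 − 0.337 = 0.333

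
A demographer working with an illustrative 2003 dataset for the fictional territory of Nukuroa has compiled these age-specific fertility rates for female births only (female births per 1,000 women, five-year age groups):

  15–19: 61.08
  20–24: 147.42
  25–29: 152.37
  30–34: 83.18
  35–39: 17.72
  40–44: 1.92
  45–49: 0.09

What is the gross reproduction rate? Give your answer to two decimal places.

2.32

Sum of female ASFRs = 61.08 + 147.42 + 152.37 + 83.18 + 17.72 + 1.92 + 0.09 = 463.78
GRR = 5 × 463.78 / 1000 = 2.3189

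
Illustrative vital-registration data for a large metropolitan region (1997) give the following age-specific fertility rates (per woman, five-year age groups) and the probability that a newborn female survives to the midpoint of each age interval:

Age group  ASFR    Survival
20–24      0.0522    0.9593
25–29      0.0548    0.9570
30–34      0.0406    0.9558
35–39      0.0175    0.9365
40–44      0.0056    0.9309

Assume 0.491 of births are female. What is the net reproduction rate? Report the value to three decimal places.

0.400

Proportion female at birth = 0.491.
Weighting each age-specific rate by interval width and survival:
  20–24: 5 × 0.0522 × 0.9593 = 0.25038
  25–29: 5 × 0.0548 × 0.9570 = 0.26222
  30–34: 5 × 0.0406 × 0.9558 = 0.19403
  35–39: 5 × 0.0175 × 0.9365 = 0.08194
  40–44: 5 × 0.0056 × 0.9309 = 0.02607
Sum = 0.81464
NRR = 0.491 × 0.81464 = 0.39999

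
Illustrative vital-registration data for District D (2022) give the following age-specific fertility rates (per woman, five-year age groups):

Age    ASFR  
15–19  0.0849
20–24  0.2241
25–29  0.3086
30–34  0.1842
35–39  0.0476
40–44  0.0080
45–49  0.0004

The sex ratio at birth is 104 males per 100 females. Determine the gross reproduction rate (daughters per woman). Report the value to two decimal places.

Proportion female at birth = 100 / (100 + 104) = 0.49020.
Sum of ASFRs = 0.0849 + 0.2241 + 0.3086 + 0.1842 + 0.0476 + 0.0080 + 0.0004 = 0.8578
TFR = 5 × 0.8578 = 4.289
GRR = 0.49020 × 4.289 = 2.10247

2.10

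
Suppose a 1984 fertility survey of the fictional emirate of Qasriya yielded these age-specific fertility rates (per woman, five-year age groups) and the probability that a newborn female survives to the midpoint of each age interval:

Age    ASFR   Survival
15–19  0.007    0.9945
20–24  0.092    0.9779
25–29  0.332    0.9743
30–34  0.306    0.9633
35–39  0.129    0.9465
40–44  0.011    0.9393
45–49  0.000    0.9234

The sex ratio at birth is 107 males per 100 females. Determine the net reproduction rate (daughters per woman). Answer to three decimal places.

Proportion female at birth = 100 / (100 + 107) = 0.48309.
Each age group contributes 5 × ASFR × survival:
  15–19: 5 × 0.007 × 0.9945 = 0.03481
  20–24: 5 × 0.092 × 0.9779 = 0.44983
  25–29: 5 × 0.332 × 0.9743 = 1.61734
  30–34: 5 × 0.306 × 0.9633 = 1.47385
  35–39: 5 × 0.129 × 0.9465 = 0.61049
  40–44: 5 × 0.011 × 0.9393 = 0.05166
  45–49: 5 × 0.000 × 0.9234 = 0.00000
Sum = 4.23798
NRR = 0.48309 × 4.23798 = 2.04733

2.047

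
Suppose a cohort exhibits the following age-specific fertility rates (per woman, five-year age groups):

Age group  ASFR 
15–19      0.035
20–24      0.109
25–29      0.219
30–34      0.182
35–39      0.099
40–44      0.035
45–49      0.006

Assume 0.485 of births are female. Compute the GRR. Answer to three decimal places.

Proportion female at birth = 0.485.
Sum of ASFRs = 0.035 + 0.109 + 0.219 + 0.182 + 0.099 + 0.035 + 0.006 = 0.685
TFR = 5 × 0.685 = 3.425
GRR = 0.485 × 3.425 = 1.66113

1.661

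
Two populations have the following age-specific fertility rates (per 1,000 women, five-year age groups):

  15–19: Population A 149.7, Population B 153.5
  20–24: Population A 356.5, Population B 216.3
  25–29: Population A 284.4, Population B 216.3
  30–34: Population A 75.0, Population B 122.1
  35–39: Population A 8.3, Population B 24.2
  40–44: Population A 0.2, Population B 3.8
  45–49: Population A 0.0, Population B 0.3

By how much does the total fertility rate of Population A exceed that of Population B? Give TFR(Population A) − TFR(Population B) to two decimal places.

0.69

Population A:
  Sum of ASFRs = 149.7 + 356.5 + 284.4 + 75.0 + 8.3 + 0.2 + 0.0 = 874.1
  TFR = 5 × 874.1 / 1000 = 4.3705
Population B:
  Sum of ASFRs = 153.5 + 216.3 + 216.3 + 122.1 + 24.2 + 3.8 + 0.3 = 736.5
  TFR = 5 × 736.5 / 1000 = 3.6825
Difference = 4.3705 − 3.6825 = 0.688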